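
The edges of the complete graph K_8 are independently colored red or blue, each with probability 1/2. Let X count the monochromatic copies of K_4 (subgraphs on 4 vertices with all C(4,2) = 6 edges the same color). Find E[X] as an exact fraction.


Let X = Σ_S X_S over the C(8, 4) = 70 subsets S of size 4, where X_S = 1 if the K_4 on S is monochromatic.
For a fixed S, the K_4 on S has C(4, 2) = 6 edges. P[all 6 edges red] = (1/2)^6, and likewise for blue, so P[monochromatic] = 2·(1/2)^6 = 2^{1 − 6} = 1/32.
By linearity of expectation: E[X] = C(8, 4) · 2^{1 − 6} = 70 · 1/32 = 35/16.
Numerically: E[X] ≈ 2.1875.

E[X] = C(8,4)·2^(1−C(4,2)) = 35/16 ≈ 2.1875.


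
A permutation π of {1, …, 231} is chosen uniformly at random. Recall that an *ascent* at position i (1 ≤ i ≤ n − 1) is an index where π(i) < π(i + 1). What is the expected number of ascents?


Write X = Σ X_I over i = 1, …, 230, with X_I the indicator of one ascent.
There are 230 indicators.
For each fixed i, the pair (π(i), π(i+1)) is a uniformly random ordered pair of distinct values from {1, …, 231}; by symmetry P[π(i) < π(i+1)] = 1/2.
By linearity: E[X] = 230 · (1/2) = (231 − 1) · (1/2) = 115 ≈ 115.0000.

E[X] = 115 = 115.0000.


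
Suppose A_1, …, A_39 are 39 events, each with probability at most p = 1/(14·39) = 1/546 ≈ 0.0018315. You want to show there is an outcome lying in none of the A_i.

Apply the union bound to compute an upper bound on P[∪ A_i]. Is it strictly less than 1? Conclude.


Union bound: P[∪_{i=1}^{39} A_i] ≤ Σ_i P[A_i] ≤ 39·p = 39·(1/546) = 1/14.
Numerically: 1/14 ≈ 0.0714286.
Is 1/14 < 1? YES.
Since P[∪ A_i] ≤ 1/14 < 1, the complement has P[∩ A_i^c] ≥ 1 − 1/14 = 13/14 > 0, so some outcome avoids every A_i.

39·p = 1/14 ≈ 0.0714286; existence CERTIFIED by the union bound.


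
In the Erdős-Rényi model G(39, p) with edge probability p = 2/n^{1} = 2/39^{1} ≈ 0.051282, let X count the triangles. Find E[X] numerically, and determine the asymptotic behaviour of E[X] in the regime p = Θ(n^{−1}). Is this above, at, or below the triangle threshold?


Number of potential triangles: C(39, 3) = 9139.
Each occurs with probability p³ ≈ (0.051282)³ ≈ 1.3486404e-04.
By linearity: E[X] = C(39, 3)·p³ ≈ 9139 · 1.3486404e-04 ≈ 1.23252.
Here α = 1, so p = 2/n is exactly at the triangle threshold p ~ 1/n. Asymptotically E[X] → c³/6 = 2³/6 = 4/3 ≈ 1.33333, a bounded constant. In this regime the triangle count is asymptotically Poisson(c³/6).

E[X] ≈ 1.23252; in regime p = Θ(1/n^{1}) E[X] stays bounded (at the triangle threshold p ~ 1/n).


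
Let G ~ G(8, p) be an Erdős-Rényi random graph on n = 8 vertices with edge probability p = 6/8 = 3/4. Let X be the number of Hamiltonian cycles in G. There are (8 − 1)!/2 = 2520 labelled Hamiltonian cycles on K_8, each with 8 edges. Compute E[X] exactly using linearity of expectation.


K_8 has (8 − 1)!/2 = 2520 labelled Hamiltonian cycles.
For each such Hamiltonian cycle H, let X_H = 1 if all 8 edges of H are present in G. Then P[X_H = 1] = p^{8} = (3/4)^{8} = 6561/65536.
By linearity: E[X] = Σ_H E[X_H] = 2520 · p^{8} = 2520 · 6561/65536 = 2066715/8192.
Numerically: E[X] ≈ 252.28.

E[X] = 2520 · (3/4)^{8} = 2066715/8192 ≈ 252.28.


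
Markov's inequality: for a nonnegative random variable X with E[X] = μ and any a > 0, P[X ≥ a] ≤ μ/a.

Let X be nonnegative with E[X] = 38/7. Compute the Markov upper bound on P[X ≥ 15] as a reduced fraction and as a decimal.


μ = E[X] = 38/7, a = 15.
Markov: P[X ≥ 15] ≤ μ/a = (38/7)/15 = 38/105.
Numerically: ≈ 0.362.
(Since a = 15 > μ = 5.429, the bound 38/105 is < 1 and informative.)

P[X ≥ 15] ≤ 38/105 ≈ 0.362.


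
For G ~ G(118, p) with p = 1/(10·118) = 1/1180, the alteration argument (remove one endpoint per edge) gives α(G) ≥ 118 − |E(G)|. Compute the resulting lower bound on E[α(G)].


E[|E(G)|] = C(118, 2)·p = 6903 · (1/1180) = 117/20.
E[α(G)] ≥ n − E[|E(G)|] = 118 − 117/20 = 2243/20.
Numerically: ≈ 112.150000.
(This is only a lower bound; the true E[α(G)] may be larger.)

E[α(G)] ≥ 2243/20 ≈ 112.150000.


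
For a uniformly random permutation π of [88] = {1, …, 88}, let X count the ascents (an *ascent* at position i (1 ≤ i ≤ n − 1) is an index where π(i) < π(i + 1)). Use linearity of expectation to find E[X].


Write X = Σ X_I over i = 1, …, 87, with X_I the indicator of one ascent.
There are 87 indicators.
For each fixed i, the pair (π(i), π(i+1)) is a uniformly random ordered pair of distinct values from {1, …, 88}; by symmetry P[π(i) < π(i+1)] = 1/2.
By linearity: E[X] = 87 · (1/2) = (88 − 1) · (1/2) = 87/2 ≈ 43.50000.

E[X] = 87/2 = 43.50000.


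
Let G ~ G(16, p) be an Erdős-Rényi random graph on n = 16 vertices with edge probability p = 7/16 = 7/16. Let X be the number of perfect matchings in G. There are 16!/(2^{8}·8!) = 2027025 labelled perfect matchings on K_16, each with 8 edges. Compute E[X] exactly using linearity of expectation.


K_16 has 16!/(2^{8}·8!) = 2027025 labelled perfect matchings.
For each such perfect matching H, let X_H = 1 if all 8 edges of H are present in G. Then P[X_H = 1] = p^{8} = (7/16)^{8} = 5764801/4294967296.
By linearity of expectation: E[X] = Σ_H E[X_H] = 2027025 · p^{8} = 2027025 · 5764801/4294967296 = 11685395747025/4294967296.
Numerically: E[X] ≈ 2720.72.

E[X] = 2027025 · (7/16)^{8} = 11685395747025/4294967296 ≈ 2720.72.


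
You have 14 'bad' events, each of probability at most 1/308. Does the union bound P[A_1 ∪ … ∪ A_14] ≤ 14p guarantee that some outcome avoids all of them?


Union bound: P[∪_{i=1}^{14} A_i] ≤ Σ_i P[A_i] ≤ 14·p = 14·(1/308) = 1/22.
Numerically: 1/22 ≈ 0.045455.
Is 1/22 < 1? YES.
Since P[∪ A_i] ≤ 1/22 < 1, the complement has P[∩ A_i^c] ≥ 1 − 1/22 = 21/22 > 0, so some outcome avoids every A_i.

14·p = 1/22 ≈ 0.045455; existence CERTIFIED by the union bound.


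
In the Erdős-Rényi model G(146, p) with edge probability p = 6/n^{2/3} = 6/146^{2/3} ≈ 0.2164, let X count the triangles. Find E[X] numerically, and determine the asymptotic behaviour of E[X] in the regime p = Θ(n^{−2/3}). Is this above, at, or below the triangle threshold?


Number of potential triangles: C(146, 3) = 508080.
Each occurs with probability p³ ≈ (0.2164)³ ≈ 1.013323e-02.
By linearity: E[X] = C(146, 3)·p³ ≈ 508080 · 1.013323e-02 ≈ 5148.4932.
Since α = 2/3 < 1, p = c/n^{2/3} ≫ 1/n is above the triangle threshold p ~ 1/n. Asymptotically E[X] ~ (c³/6)·n^{3(1−α)} = (6³/6)·n^{1} → ∞; triangles are abundant w.h.p.

E[X] ≈ 5148.4932; in regime p = Θ(1/n^{2/3}) E[X] diverges (above the triangle threshold p ~ 1/n).


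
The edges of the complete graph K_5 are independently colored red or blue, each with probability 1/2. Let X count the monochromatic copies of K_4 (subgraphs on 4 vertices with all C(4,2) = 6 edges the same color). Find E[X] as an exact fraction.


Let X = Σ_S X_S over the C(5, 4) = 5 subsets S of size 4, where X_S = 1 if the K_4 on S is monochromatic.
For a fixed S, the K_4 on S has C(4, 2) = 6 edges. P[all 6 edges red] = (1/2)^6, and likewise for blue, so P[monochromatic] = 2·(1/2)^6 = 2^{1 − 6} = 1/32.
Summing: E[X] = C(5, 4) · 2^{1 − 6} = 5 · 1/32 = 5/32.
Numerically: E[X] ≈ 0.156250.

E[X] = C(5,4)·2^(1−C(4,2)) = 5/32 ≈ 0.156250.


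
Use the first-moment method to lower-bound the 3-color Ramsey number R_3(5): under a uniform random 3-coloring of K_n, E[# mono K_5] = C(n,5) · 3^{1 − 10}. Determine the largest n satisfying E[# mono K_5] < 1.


We need C(n, 5) · 3^{1 − 10} < 1, i.e. C(n, 5) < 3^{10 − 1} = 19683.
Check values of n near the boundary:
  n = 15: C(15, 5) = 3003; 3003 < 19683? YES
  n = 16: C(16, 5) = 4368; 4368 < 19683? YES
  n = 17: C(17, 5) = 6188; 6188 < 19683? YES
  n = 18: C(18, 5) = 8568; 8568 < 19683? YES
  n = 19: C(19, 5) = 11628; 11628 < 19683? YES
  n = 20: C(20, 5) = 15504; 15504 < 19683? YES
  n = 21: C(21, 5) = 20349; 20349 < 19683? NO
  n = 22: C(22, 5) = 26334; 26334 < 19683? NO
The largest n with C(n, 5) < 19683 is n = 20 (where E[X] = 5168/6561 ≈ 0.787685). Hence R_3(5) > 20, i.e. R_3(5) ≥ 21.

Largest n = 20; hence R_3(5) > 20.


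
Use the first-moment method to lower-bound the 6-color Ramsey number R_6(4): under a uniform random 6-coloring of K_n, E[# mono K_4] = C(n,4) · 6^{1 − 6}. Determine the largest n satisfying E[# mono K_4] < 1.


We need C(n, 4) · 6^{1 − 6} < 1, i.e. C(n, 4) < 6^{6 − 1} = 7776.
Check values of n near the boundary:
  n = 17: C(17, 4) = 2380; 2380 < 7776? YES
  n = 18: C(18, 4) = 3060; 3060 < 7776? YES
  n = 19: C(19, 4) = 3876; 3876 < 7776? YES
  n = 20: C(20, 4) = 4845; 4845 < 7776? YES
  n = 21: C(21, 4) = 5985; 5985 < 7776? YES
  n = 22: C(22, 4) = 7315; 7315 < 7776? YES
  n = 23: C(23, 4) = 8855; 8855 < 7776? NO
  n = 24: C(24, 4) = 10626; 10626 < 7776? NO
  n = 25: C(25, 4) = 12650; 12650 < 7776? NO
The largest n with C(n, 4) < 7776 is n = 22 (where E[X] = 7315/7776 ≈ 0.94072). Hence R_6(4) > 22, i.e. R_6(4) ≥ 23.

Largest n = 22; hence R_6(4) > 22.


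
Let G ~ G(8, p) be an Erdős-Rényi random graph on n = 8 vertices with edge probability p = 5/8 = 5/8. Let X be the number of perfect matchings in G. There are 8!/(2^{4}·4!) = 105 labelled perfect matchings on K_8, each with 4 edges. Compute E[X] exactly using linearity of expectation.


K_8 has 8!/(2^{4}·4!) = 105 labelled perfect matchings.
For each such perfect matching H, let X_H = 1 if all 4 edges of H are present in G. Then P[X_H = 1] = p^{4} = (5/8)^{4} = 625/4096.
By linearity of expectation: E[X] = Σ_H E[X_H] = 105 · p^{4} = 105 · 625/4096 = 65625/4096.
Numerically: E[X] ≈ 16.022.

E[X] = 105 · (5/8)^{4} = 65625/4096 ≈ 16.022.


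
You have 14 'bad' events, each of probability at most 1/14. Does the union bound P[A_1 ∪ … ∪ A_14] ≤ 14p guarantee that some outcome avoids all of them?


Union bound: P[∪_{i=1}^{14} A_i] ≤ Σ_i P[A_i] ≤ 14·p = 14·(1/14) = 1.
Numerically: 1 ≈ 1.0000.
Is 1 < 1? NO.
Since the bound 1 is ≥ 1, the union bound is uninformative here; it does NOT by itself certify existence.

14·p = 1 ≈ 1.0000; existence NOT certified by the union bound.


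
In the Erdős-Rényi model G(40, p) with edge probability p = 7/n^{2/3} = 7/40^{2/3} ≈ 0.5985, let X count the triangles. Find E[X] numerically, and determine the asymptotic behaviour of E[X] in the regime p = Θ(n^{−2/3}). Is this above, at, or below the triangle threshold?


Number of potential triangles: C(40, 3) = 9880.
Each occurs with probability p³ ≈ (0.5985)³ ≈ 2.143750e-01.
By linearity: E[X] = C(40, 3)·p³ ≈ 9880 · 2.143750e-01 ≈ 2118.0250.
Since α = 2/3 < 1, p = c/n^{2/3} ≫ 1/n is above the triangle threshold p ~ 1/n. Asymptotically E[X] ~ (c³/6)·n^{3(1−α)} = (7³/6)·n^{1} → ∞; triangles are abundant w.h.p.

E[X] ≈ 2118.0250; in regime p = Θ(1/n^{2/3}) E[X] diverges (above the triangle threshold p ~ 1/n).


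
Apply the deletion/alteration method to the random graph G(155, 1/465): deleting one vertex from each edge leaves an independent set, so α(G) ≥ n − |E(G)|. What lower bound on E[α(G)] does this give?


E[|E(G)|] = C(155, 2)·p = 11935 · (1/465) = 77/3.
E[α(G)] ≥ n − E[|E(G)|] = 155 − 77/3 = 388/3.
Numerically: ≈ 129.33333.
(This is only a lower bound; the true E[α(G)] may be larger.)

E[α(G)] ≥ 388/3 ≈ 129.33333.


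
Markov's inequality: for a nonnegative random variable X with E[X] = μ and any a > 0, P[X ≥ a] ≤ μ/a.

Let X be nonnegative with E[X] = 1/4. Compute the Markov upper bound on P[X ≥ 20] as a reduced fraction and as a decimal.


μ = E[X] = 1/4, a = 20.
Markov: P[X ≥ 20] ≤ μ/a = (1/4)/20 = 1/80.
Numerically: ≈ 0.012500.
(Since a = 20 > μ = 0.250000, the bound 1/80 is < 1 and informative.)

P[X ≥ 20] ≤ 1/80 ≈ 0.012500.


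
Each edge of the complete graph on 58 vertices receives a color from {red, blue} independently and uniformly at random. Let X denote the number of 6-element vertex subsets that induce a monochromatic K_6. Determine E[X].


Let X = Σ_S X_S over the C(58, 6) = 40475358 subsets S of size 6, where X_S = 1 if the K_6 on S is monochromatic.
For a fixed S, the K_6 on S has C(6, 2) = 15 edges. P[all 15 edges red] = (1/2)^15, and likewise for blue, so P[monochromatic] = 2·(1/2)^15 = 2^{1 − 15} = 1/16384.
By linearity of expectation: E[X] = C(58, 6) · 2^{1 − 15} = 40475358 · 1/16384 = 20237679/8192.
Numerically: E[X] ≈ 2470.4198.

E[X] = C(58,6)·2^(1−C(6,2)) = 20237679/8192 ≈ 2470.4198.


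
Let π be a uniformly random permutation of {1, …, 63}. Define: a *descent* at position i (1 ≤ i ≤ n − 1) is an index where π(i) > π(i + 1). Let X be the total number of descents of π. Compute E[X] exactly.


Write X = Σ X_I over i = 1, …, 62, with X_I the indicator of one descent.
There are 62 indicators.
For each fixed i, the pair (π(i), π(i+1)) is a uniformly random ordered pair of distinct values from {1, …, 63}; by symmetry P[π(i) > π(i+1)] = 1/2.
By linearity: E[X] = 62 · (1/2) = (63 − 1) · (1/2) = 31 ≈ 31.0000.

E[X] = 31 = 31.0000.


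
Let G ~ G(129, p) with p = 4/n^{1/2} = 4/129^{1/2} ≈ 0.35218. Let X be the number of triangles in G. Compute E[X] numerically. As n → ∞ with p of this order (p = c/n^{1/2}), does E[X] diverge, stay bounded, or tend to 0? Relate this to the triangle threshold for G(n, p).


Number of potential triangles: C(129, 3) = 349504.
Each occurs with probability p³ ≈ (0.35218)³ ≈ 4.36812853e-02.
By linearity: E[X] = C(129, 3)·p³ ≈ 349504 · 4.36812853e-02 ≈ 15266.783929.
Since α = 1/2 < 1, p = c/n^{1/2} ≫ 1/n is above the triangle threshold p ~ 1/n. Asymptotically E[X] ~ (c³/6)·n^{3(1−α)} = (4³/6)·n^{1.5} → ∞; triangles are abundant w.h.p.

E[X] ≈ 15266.783929; in regime p = Θ(1/n^{1/2}) E[X] diverges (above the triangle threshold p ~ 1/n).


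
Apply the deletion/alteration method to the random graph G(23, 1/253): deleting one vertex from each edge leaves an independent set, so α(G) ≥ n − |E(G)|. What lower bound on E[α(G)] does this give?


E[|E(G)|] = C(23, 2)·p = 253 · (1/253) = 1.
E[α(G)] ≥ n − E[|E(G)|] = 23 − 1 = 22.
Numerically: ≈ 22.0000.
(This is only a lower bound; the true E[α(G)] may be larger.)

E[α(G)] ≥ 22 ≈ 22.0000.


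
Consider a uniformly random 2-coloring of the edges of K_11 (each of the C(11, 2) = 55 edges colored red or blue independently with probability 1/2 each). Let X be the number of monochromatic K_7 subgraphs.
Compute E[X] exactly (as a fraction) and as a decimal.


Let X = Σ_S X_S over the C(11, 7) = 330 subsets S of size 7, where X_S = 1 if the K_7 on S is monochromatic.
For a fixed S, the K_7 on S has C(7, 2) = 21 edges. P[all 21 edges red] = (1/2)^21, and likewise for blue, so P[monochromatic] = 2·(1/2)^21 = 2^{1 − 21} = 1/1048576.
Summing: E[X] = C(11, 7) · 2^{1 − 21} = 330 · 1/1048576 = 165/524288.
Numerically: E[X] ≈ 0.00031.

E[X] = C(11,7)·2^(1−C(7,2)) = 165/524288 ≈ 0.00031.


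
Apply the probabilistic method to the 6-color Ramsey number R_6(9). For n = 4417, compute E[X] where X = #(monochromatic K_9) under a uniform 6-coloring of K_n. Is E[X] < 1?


E[X] = C(4417, 9) · 6^{1 − 36} = 1749208766098544225331185560 · 6^{−35} = 1749208766098544225331185560/1719070799748422591028658176.
As a reduced fraction: E[X] = 218651095762318028166398195/214883849968552823878582272 ≈ 1.0175315.
Is E[X] < 1? NO.
Since E[X] ≥ 1, the first-moment bound is inconclusive at n = 4417; it does NOT by itself certify R_6(9) > 4417.

E[X] = 218651095762318028166398195/214883849968552823878582272 ≈ 1.0175315; E[X] ≥ 1; first-moment method inconclusive here.


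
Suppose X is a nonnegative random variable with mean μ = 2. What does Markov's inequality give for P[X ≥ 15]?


μ = E[X] = 2, a = 15.
Markov: P[X ≥ 15] ≤ μ/a = (2)/15 = 2/15.
Numerically: ≈ 0.1333.
(Since a = 15 > μ = 2.0000, the bound 2/15 is < 1 and informative.)

P[X ≥ 15] ≤ 2/15 ≈ 0.1333.


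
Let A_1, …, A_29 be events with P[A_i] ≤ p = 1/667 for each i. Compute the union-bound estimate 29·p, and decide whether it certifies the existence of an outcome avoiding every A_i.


Union bound: P[∪_{i=1}^{29} A_i] ≤ Σ_i P[A_i] ≤ 29·p = 29·(1/667) = 1/23.
Numerically: 1/23 ≈ 0.0435.
Is 1/23 < 1? YES.
Since P[∪ A_i] ≤ 1/23 < 1, the complement has P[∩ A_i^c] ≥ 1 − 1/23 = 22/23 > 0, so some outcome avoids every A_i.

29·p = 1/23 ≈ 0.0435; existence CERTIFIED by the union bound.


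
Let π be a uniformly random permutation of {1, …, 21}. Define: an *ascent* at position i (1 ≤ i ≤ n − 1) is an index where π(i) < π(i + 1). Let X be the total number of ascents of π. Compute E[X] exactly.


Write X = Σ X_I over i = 1, …, 20, with X_I the indicator of one ascent.
There are 20 indicators.
For each fixed i, the pair (π(i), π(i+1)) is a uniformly random ordered pair of distinct values from {1, …, 21}; by symmetry P[π(i) < π(i+1)] = 1/2.
By linearity: E[X] = 20 · (1/2) = (21 − 1) · (1/2) = 10 ≈ 10.00000.

E[X] = 10 = 10.00000.


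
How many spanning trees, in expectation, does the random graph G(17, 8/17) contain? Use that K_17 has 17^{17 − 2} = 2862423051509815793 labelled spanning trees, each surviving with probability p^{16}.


K_17 has 17^{17 − 2} = 2862423051509815793 labelled spanning trees.
For each such spanning tree H, let X_H = 1 if all 16 edges of H are present in G. Then P[X_H = 1] = p^{16} = (8/17)^{16} = 281474976710656/48661191875666868481.
Summing the indicators: E[X] = Σ_H E[X_H] = 2862423051509815793 · p^{16} = 2862423051509815793 · 281474976710656/48661191875666868481 = 281474976710656/17.
Numerically: E[X] ≈ 1.6557e+13.

E[X] = 2862423051509815793 · (8/17)^{16} = 281474976710656/17 ≈ 1.6557e+13.


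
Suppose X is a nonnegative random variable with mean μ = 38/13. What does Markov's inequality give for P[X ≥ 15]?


μ = E[X] = 38/13, a = 15.
Markov: P[X ≥ 15] ≤ μ/a = (38/13)/15 = 38/195.
Numerically: ≈ 0.195.
(Since a = 15 > μ = 2.923, the bound 38/195 is < 1 and informative.)

P[X ≥ 15] ≤ 38/195 ≈ 0.195.


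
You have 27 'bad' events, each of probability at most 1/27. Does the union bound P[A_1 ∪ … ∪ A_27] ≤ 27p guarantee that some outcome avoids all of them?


Union bound: P[∪_{i=1}^{27} A_i] ≤ Σ_i P[A_i] ≤ 27·p = 27·(1/27) = 1.
Numerically: 1 ≈ 1.000000.
Is 1 < 1? NO.
Since the bound 1 is ≥ 1, the union bound is uninformative here; it does NOT by itself certify existence.

27·p = 1 ≈ 1.000000; existence NOT certified by the union bound.


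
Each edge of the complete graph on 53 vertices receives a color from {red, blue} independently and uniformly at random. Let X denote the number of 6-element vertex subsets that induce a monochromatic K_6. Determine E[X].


Let X = Σ_S X_S over the C(53, 6) = 22957480 subsets S of size 6, where X_S = 1 if the K_6 on S is monochromatic.
For a fixed S, the K_6 on S has C(6, 2) = 15 edges. P[all 15 edges red] = (1/2)^15, and likewise for blue, so P[monochromatic] = 2·(1/2)^15 = 2^{1 − 15} = 1/16384.
By linearity of expectation: E[X] = C(53, 6) · 2^{1 − 15} = 22957480 · 1/16384 = 2869685/2048.
Numerically: E[X] ≈ 1401.213379.

E[X] = C(53,6)·2^(1−C(6,2)) = 2869685/2048 ≈ 1401.213379.


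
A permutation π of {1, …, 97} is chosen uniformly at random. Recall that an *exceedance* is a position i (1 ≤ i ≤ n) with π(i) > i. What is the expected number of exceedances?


Write X = Σ_{i=1}^{97} X_i, where X_i = 1_{π(i) > i}.
For each fixed i, π(i) is uniform over {1, …, 97} (marginal of a uniform permutation), so P[π(i) > i] = (n − i)/n. Summing: Σ_{i=1}^{97} (n − i)/n = (0 + 1 + … + 96)/97 = 97(97 − 1)/(2·97) = (97 − 1)/2.
Hence E[X] = Σ_{i=1}^{97} (97 − i)/97 = 48 ≈ 48.000000.

E[X] = 48 = 48.000000.


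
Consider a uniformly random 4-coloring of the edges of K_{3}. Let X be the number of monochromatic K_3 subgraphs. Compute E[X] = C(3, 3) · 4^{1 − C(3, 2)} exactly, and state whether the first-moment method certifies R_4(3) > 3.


E[X] = C(3, 3) · 4^{1 − 3} = 1 · 4^{−2} = 1/16.
As a reduced fraction: E[X] = 1/16 ≈ 0.062.
Is E[X] < 1? YES.
Since E[X] < 1, there exists a 4-coloring of K_{3} with no monochromatic K_3; hence R_4(3) > 3.

E[X] = 1/16 ≈ 0.062; E[X] < 1, so R_4(3) > 3.


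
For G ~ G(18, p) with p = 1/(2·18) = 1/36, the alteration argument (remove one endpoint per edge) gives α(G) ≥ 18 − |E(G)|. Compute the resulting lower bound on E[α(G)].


E[|E(G)|] = C(18, 2)·p = 153 · (1/36) = 17/4.
E[α(G)] ≥ n − E[|E(G)|] = 18 − 17/4 = 55/4.
Numerically: ≈ 13.750000.
(This is only a lower bound; the true E[α(G)] may be larger.)

E[α(G)] ≥ 55/4 ≈ 13.750000.


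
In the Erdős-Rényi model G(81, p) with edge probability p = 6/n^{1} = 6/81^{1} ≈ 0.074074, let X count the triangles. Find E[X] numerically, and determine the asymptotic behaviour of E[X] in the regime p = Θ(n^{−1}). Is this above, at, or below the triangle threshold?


Number of potential triangles: C(81, 3) = 85320.
Each occurs with probability p³ ≈ (0.074074)³ ≈ 4.0644211e-04.
By linearity: E[X] = C(81, 3)·p³ ≈ 85320 · 4.0644211e-04 ≈ 34.67764.
Here α = 1, so p = 6/n is exactly at the triangle threshold p ~ 1/n. Asymptotically E[X] → c³/6 = 6³/6 = 36 ≈ 36.00000, a bounded constant. In this regime the triangle count is asymptotically Poisson(c³/6).

E[X] ≈ 34.67764; in regime p = Θ(1/n^{1}) E[X] stays bounded (at the triangle threshold p ~ 1/n).


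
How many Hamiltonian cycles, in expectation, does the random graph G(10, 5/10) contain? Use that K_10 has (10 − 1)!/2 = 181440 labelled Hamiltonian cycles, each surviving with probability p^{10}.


K_10 has (10 − 1)!/2 = 181440 labelled Hamiltonian cycles.
For each such Hamiltonian cycle H, let X_H = 1 if all 10 edges of H are present in G. Then P[X_H = 1] = p^{10} = (1/2)^{10} = 1/1024.
Summing the indicators: E[X] = Σ_H E[X_H] = 181440 · p^{10} = 181440 · 1/1024 = 2835/16.
Numerically: E[X] ≈ 177.19.

E[X] = 181440 · (1/2)^{10} = 2835/16 ≈ 177.19.


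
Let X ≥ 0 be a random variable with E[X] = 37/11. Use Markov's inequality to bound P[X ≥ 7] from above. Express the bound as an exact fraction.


μ = E[X] = 37/11, a = 7.
Markov: P[X ≥ 7] ≤ μ/a = (37/11)/7 = 37/77.
Numerically: ≈ 0.480519.
(Since a = 7 > μ = 3.363636, the bound 37/77 is < 1 and informative.)

P[X ≥ 7] ≤ 37/77 ≈ 0.480519.


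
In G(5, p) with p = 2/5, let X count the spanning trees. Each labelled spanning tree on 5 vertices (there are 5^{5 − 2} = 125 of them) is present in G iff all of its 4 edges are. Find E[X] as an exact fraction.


K_5 has 5^{5 − 2} = 125 labelled spanning trees.
For each such spanning tree H, let X_H = 1 if all 4 edges of H are present in G. Then P[X_H = 1] = p^{4} = (2/5)^{4} = 16/625.
Summing the indicators: E[X] = Σ_H E[X_H] = 125 · p^{4} = 125 · 16/625 = 16/5.
Numerically: E[X] ≈ 3.2.

E[X] = 125 · (2/5)^{4} = 16/5 ≈ 3.2.


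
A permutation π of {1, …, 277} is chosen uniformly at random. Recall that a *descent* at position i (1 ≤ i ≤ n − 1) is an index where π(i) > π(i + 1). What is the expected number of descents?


Write X = Σ X_I over i = 1, …, 276, with X_I the indicator of one descent.
There are 276 indicators.
For each fixed i, the pair (π(i), π(i+1)) is a uniformly random ordered pair of distinct values from {1, …, 277}; by symmetry P[π(i) > π(i+1)] = 1/2.
By linearity: E[X] = 276 · (1/2) = (277 − 1) · (1/2) = 138 ≈ 138.00000.

E[X] = 138 = 138.00000.


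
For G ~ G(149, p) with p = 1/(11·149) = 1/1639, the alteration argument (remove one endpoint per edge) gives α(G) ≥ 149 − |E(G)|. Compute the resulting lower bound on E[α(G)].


E[|E(G)|] = C(149, 2)·p = 11026 · (1/1639) = 74/11.
E[α(G)] ≥ n − E[|E(G)|] = 149 − 74/11 = 1565/11.
Numerically: ≈ 142.272727.
(This is only a lower bound; the true E[α(G)] may be larger.)

E[α(G)] ≥ 1565/11 ≈ 142.272727.


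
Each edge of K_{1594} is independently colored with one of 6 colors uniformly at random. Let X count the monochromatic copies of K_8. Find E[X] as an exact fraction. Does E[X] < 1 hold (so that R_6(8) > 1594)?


E[X] = C(1594, 8) · 6^{1 − 28} = 1015652773590544255167 · 6^{−27} = 1015652773590544255167/1023490369077469249536.
As a reduced fraction: E[X] = 37616769392242379821/37907050706572935168 ≈ 0.992.
Is E[X] < 1? YES.
Since E[X] < 1, there exists a 6-coloring of K_{1594} with no monochromatic K_8; hence R_6(8) > 1594.

E[X] = 37616769392242379821/37907050706572935168 ≈ 0.992; E[X] < 1, so R_6(8) > 1594.


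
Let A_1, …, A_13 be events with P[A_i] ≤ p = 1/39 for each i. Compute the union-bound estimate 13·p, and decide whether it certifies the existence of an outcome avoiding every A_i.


Union bound: P[∪_{i=1}^{13} A_i] ≤ Σ_i P[A_i] ≤ 13·p = 13·(1/39) = 1/3.
Numerically: 1/3 ≈ 0.333.
Is 1/3 < 1? YES.
Since P[∪ A_i] ≤ 1/3 < 1, the complement has P[∩ A_i^c] ≥ 1 − 1/3 = 2/3 > 0, so some outcome avoids every A_i.

13·p = 1/3 ≈ 0.333; existence CERTIFIED by the union bound.


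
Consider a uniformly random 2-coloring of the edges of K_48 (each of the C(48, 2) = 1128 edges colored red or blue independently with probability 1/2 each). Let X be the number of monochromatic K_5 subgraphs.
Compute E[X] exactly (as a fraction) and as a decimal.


Let X = Σ_S X_S over the C(48, 5) = 1712304 subsets S of size 5, where X_S = 1 if the K_5 on S is monochromatic.
For a fixed S, the K_5 on S has C(5, 2) = 10 edges. P[all 10 edges red] = (1/2)^10, and likewise for blue, so P[monochromatic] = 2·(1/2)^10 = 2^{1 − 10} = 1/512.
By linearity of expectation: E[X] = C(48, 5) · 2^{1 − 10} = 1712304 · 1/512 = 107019/32.
Numerically: E[X] ≈ 3344.344.

E[X] = C(48,5)·2^(1−C(5,2)) = 107019/32 ≈ 3344.344.


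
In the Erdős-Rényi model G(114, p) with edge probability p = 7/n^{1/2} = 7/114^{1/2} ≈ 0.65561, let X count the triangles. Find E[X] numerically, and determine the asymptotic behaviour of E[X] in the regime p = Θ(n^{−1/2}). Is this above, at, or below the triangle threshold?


Number of potential triangles: C(114, 3) = 240464.
Each occurs with probability p³ ≈ (0.65561)³ ≈ 2.81797310e-01.
By linearity: E[X] = C(114, 3)·p³ ≈ 240464 · 2.81797310e-01 ≈ 67762.108346.
Since α = 1/2 < 1, p = c/n^{1/2} ≫ 1/n is above the triangle threshold p ~ 1/n. Asymptotically E[X] ~ (c³/6)·n^{3(1−α)} = (7³/6)·n^{1.5} → ∞; triangles are abundant w.h.p.

E[X] ≈ 67762.108346; in regime p = Θ(1/n^{1/2}) E[X] diverges (above the triangle threshold p ~ 1/n).


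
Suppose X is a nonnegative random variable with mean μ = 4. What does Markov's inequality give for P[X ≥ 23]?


μ = E[X] = 4, a = 23.
Markov: P[X ≥ 23] ≤ μ/a = (4)/23 = 4/23.
Numerically: ≈ 0.174.
(Since a = 23 > μ = 4.000, the bound 4/23 is < 1 and informative.)

P[X ≥ 23] ≤ 4/23 ≈ 0.174.


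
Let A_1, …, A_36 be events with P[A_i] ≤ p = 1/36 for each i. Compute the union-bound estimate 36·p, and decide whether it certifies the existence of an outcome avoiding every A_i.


Union bound: P[∪_{i=1}^{36} A_i] ≤ Σ_i P[A_i] ≤ 36·p = 36·(1/36) = 1.
Numerically: 1 ≈ 1.0000.
Is 1 < 1? NO.
Since the bound 1 is ≥ 1, the union bound is uninformative here; it does NOT by itself certify existence.

36·p = 1 ≈ 1.0000; existence NOT certified by the union bound.


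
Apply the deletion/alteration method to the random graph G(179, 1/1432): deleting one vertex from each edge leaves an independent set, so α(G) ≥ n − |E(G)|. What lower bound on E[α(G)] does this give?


E[|E(G)|] = C(179, 2)·p = 15931 · (1/1432) = 89/8.
E[α(G)] ≥ n − E[|E(G)|] = 179 − 89/8 = 1343/8.
Numerically: ≈ 167.875000.
(This is only a lower bound; the true E[α(G)] may be larger.)

E[α(G)] ≥ 1343/8 ≈ 167.875000.


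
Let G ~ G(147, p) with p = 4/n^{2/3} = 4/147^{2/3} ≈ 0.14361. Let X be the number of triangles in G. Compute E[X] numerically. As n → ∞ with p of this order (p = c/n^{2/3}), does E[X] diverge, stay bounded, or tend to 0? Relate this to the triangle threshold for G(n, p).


Number of potential triangles: C(147, 3) = 518665.
Each occurs with probability p³ ≈ (0.14361)³ ≈ 2.9617289e-03.
By linearity: E[X] = C(147, 3)·p³ ≈ 518665 · 2.9617289e-03 ≈ 1536.14512.
Since α = 2/3 < 1, p = c/n^{2/3} ≫ 1/n is above the triangle threshold p ~ 1/n. Asymptotically E[X] ~ (c³/6)·n^{3(1−α)} = (4³/6)·n^{1} → ∞; triangles are abundant w.h.p.

E[X] ≈ 1536.14512; in regime p = Θ(1/n^{2/3}) E[X] diverges (above the triangle threshold p ~ 1/n).


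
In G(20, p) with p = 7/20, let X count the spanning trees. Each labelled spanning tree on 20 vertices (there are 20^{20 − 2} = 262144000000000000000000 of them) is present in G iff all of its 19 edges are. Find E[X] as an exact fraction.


K_20 has 20^{20 − 2} = 262144000000000000000000 labelled spanning trees.
For each such spanning tree H, let X_H = 1 if all 19 edges of H are present in G. Then P[X_H = 1] = p^{19} = (7/20)^{19} = 11398895185373143/5242880000000000000000000.
By linearity of expectation: E[X] = Σ_H E[X_H] = 262144000000000000000000 · p^{19} = 262144000000000000000000 · 11398895185373143/5242880000000000000000000 = 11398895185373143/20.
Numerically: E[X] ≈ 5.7e+14.

E[X] = 262144000000000000000000 · (7/20)^{19} = 11398895185373143/20 ≈ 5.7e+14.


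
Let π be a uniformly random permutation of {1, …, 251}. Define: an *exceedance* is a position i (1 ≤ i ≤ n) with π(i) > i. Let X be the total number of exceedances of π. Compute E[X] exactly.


Write X = Σ_{i=1}^{251} X_i, where X_i = 1_{π(i) > i}.
For each fixed i, π(i) is uniform over {1, …, 251} (marginal of a uniform permutation), so P[π(i) > i] = (n − i)/n. Summing: Σ_{i=1}^{251} (n − i)/n = (0 + 1 + … + 250)/251 = 251(251 − 1)/(2·251) = (251 − 1)/2.
Hence E[X] = Σ_{i=1}^{251} (251 − i)/251 = 125 ≈ 125.00000.

E[X] = 125 = 125.00000.


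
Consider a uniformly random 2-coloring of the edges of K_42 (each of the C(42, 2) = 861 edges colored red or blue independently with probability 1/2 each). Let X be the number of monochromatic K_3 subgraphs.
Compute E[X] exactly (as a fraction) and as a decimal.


Let X = Σ_S X_S over the C(42, 3) = 11480 subsets S of size 3, where X_S = 1 if the K_3 on S is monochromatic.
For a fixed S, the K_3 on S has C(3, 2) = 3 edges. P[all 3 edges red] = (1/2)^3, and likewise for blue, so P[monochromatic] = 2·(1/2)^3 = 2^{1 − 3} = 1/4.
Summing: E[X] = C(42, 3) · 2^{1 − 3} = 11480 · 1/4 = 2870.
Numerically: E[X] ≈ 2870.0000.

E[X] = C(42,3)·2^(1−C(3,2)) = 2870 ≈ 2870.0000.


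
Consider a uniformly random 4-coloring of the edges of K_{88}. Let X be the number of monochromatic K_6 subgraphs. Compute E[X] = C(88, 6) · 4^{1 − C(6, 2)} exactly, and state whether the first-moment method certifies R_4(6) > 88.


E[X] = C(88, 6) · 4^{1 − 15} = 541931236 · 4^{−14} = 541931236/268435456.
As a reduced fraction: E[X] = 135482809/67108864 ≈ 2.019.
Is E[X] < 1? NO.
Since E[X] ≥ 1, the first-moment bound is inconclusive at n = 88; it does NOT by itself certify R_4(6) > 88.

E[X] = 135482809/67108864 ≈ 2.019; E[X] ≥ 1; first-moment method inconclusive here.


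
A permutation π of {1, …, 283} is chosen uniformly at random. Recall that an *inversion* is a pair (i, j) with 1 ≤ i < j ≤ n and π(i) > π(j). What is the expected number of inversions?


Write X = Σ X_I over the C(283, 2) = 39903 pairs i < j, with X_I the indicator of one inversion.
There are 39903 indicators.
For each fixed pair i < j, the values π(i) and π(j) are two distinct elements of {1, …, 283} in uniformly random order; by symmetry P[π(i) > π(j)] = 1/2.
By linearity: E[X] = 39903 · (1/2) = C(283, 2) · (1/2) = 39903/2 = 39903/2 ≈ 19951.50000.

E[X] = 39903/2 = 19951.50000.


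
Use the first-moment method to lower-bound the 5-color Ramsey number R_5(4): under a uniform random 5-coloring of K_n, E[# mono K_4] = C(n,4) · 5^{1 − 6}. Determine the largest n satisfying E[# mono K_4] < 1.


We need C(n, 4) · 5^{1 − 6} < 1, i.e. C(n, 4) < 5^{6 − 1} = 3125.
Check values of n near the boundary:
  n = 15: C(15, 4) = 1365; 1365 < 3125? YES
  n = 16: C(16, 4) = 1820; 1820 < 3125? YES
  n = 17: C(17, 4) = 2380; 2380 < 3125? YES
  n = 18: C(18, 4) = 3060; 3060 < 3125? YES
  n = 19: C(19, 4) = 3876; 3876 < 3125? NO
  n = 20: C(20, 4) = 4845; 4845 < 3125? NO
  n = 21: C(21, 4) = 5985; 5985 < 3125? NO
The largest n with C(n, 4) < 3125 is n = 18 (where E[X] = 612/625 ≈ 0.97920). Hence R_5(4) > 18, i.e. R_5(4) ≥ 19.

Largest n = 18; hence R_5(4) > 18.


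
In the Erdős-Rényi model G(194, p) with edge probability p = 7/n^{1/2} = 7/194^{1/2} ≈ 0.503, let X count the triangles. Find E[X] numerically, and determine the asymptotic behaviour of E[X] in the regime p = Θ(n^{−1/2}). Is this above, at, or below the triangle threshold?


Number of potential triangles: C(194, 3) = 1198144.
Each occurs with probability p³ ≈ (0.503)³ ≈ 1.26938e-01.
By linearity: E[X] = C(194, 3)·p³ ≈ 1198144 · 1.26938e-01 ≈ 152089.959.
Since α = 1/2 < 1, p = c/n^{1/2} ≫ 1/n is above the triangle threshold p ~ 1/n. Asymptotically E[X] ~ (c³/6)·n^{3(1−α)} = (7³/6)·n^{1.5} → ∞; triangles are abundant w.h.p.

E[X] ≈ 152089.959; in regime p = Θ(1/n^{1/2}) E[X] diverges (above the triangle threshold p ~ 1/n).


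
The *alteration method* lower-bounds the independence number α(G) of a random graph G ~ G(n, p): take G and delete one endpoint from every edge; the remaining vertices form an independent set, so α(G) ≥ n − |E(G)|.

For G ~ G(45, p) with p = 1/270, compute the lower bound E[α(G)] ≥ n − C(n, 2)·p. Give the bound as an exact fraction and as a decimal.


E[|E(G)|] = C(45, 2)·p = 990 · (1/270) = 11/3.
E[α(G)] ≥ n − E[|E(G)|] = 45 − 11/3 = 124/3.
Numerically: ≈ 41.33333.
(This is only a lower bound; the true E[α(G)] may be larger.)

E[α(G)] ≥ 124/3 ≈ 41.33333.


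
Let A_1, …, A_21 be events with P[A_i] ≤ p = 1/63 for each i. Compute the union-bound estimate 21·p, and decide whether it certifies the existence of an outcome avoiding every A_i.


Union bound: P[∪_{i=1}^{21} A_i] ≤ Σ_i P[A_i] ≤ 21·p = 21·(1/63) = 1/3.
Numerically: 1/3 ≈ 0.3333333.
Is 1/3 < 1? YES.
Since P[∪ A_i] ≤ 1/3 < 1, the complement has P[∩ A_i^c] ≥ 1 − 1/3 = 2/3 > 0, so some outcome avoids every A_i.

21·p = 1/3 ≈ 0.3333333; existence CERTIFIED by the union bound.


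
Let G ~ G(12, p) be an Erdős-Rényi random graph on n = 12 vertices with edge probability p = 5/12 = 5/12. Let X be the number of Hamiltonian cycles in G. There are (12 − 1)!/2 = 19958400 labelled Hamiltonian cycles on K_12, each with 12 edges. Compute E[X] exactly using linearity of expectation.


K_12 has (12 − 1)!/2 = 19958400 labelled Hamiltonian cycles.
For each such Hamiltonian cycle H, let X_H = 1 if all 12 edges of H are present in G. Then P[X_H = 1] = p^{12} = (5/12)^{12} = 244140625/8916100448256.
By linearity of expectation: E[X] = Σ_H E[X_H] = 19958400 · p^{12} = 19958400 · 244140625/8916100448256 = 469970703125/859963392.
Numerically: E[X] ≈ 546.5.

E[X] = 19958400 · (5/12)^{12} = 469970703125/859963392 ≈ 546.5.


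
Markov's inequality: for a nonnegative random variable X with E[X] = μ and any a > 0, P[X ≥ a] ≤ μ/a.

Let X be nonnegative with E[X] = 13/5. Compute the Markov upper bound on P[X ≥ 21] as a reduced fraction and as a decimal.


μ = E[X] = 13/5, a = 21.
Markov: P[X ≥ 21] ≤ μ/a = (13/5)/21 = 13/105.
Numerically: ≈ 0.124.
(Since a = 21 > μ = 2.600, the bound 13/105 is < 1 and informative.)

P[X ≥ 21] ≤ 13/105 ≈ 0.124.


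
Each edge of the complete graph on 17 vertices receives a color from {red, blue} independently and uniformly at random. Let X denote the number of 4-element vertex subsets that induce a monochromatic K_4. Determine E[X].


Let X = Σ_S X_S over the C(17, 4) = 2380 subsets S of size 4, where X_S = 1 if the K_4 on S is monochromatic.
For a fixed S, the K_4 on S has C(4, 2) = 6 edges. P[all 6 edges red] = (1/2)^6, and likewise for blue, so P[monochromatic] = 2·(1/2)^6 = 2^{1 − 6} = 1/32.
By linearity of expectation: E[X] = C(17, 4) · 2^{1 − 6} = 2380 · 1/32 = 595/8.
Numerically: E[X] ≈ 74.375.

E[X] = C(17,4)·2^(1−C(4,2)) = 595/8 ≈ 74.375.


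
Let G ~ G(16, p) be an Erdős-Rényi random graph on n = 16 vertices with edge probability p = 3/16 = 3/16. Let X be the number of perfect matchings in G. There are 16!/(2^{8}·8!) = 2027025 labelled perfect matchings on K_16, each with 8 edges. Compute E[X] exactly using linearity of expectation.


K_16 has 16!/(2^{8}·8!) = 2027025 labelled perfect matchings.
For each such perfect matching H, let X_H = 1 if all 8 edges of H are present in G. Then P[X_H = 1] = p^{8} = (3/16)^{8} = 6561/4294967296.
Summing the indicators: E[X] = Σ_H E[X_H] = 2027025 · p^{8} = 2027025 · 6561/4294967296 = 13299311025/4294967296.
Numerically: E[X] ≈ 3.09649.

E[X] = 2027025 · (3/16)^{8} = 13299311025/4294967296 ≈ 3.09649.


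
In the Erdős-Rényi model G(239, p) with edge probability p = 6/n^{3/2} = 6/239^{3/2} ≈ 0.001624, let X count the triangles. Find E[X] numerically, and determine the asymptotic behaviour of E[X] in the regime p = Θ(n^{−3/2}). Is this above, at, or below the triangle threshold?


Number of potential triangles: C(239, 3) = 2246839.
Each occurs with probability p³ ≈ (0.001624)³ ≈ 4.282163e-09.
By linearity: E[X] = C(239, 3)·p³ ≈ 2246839 · 4.282163e-09 ≈ 0.0096.
Since α = 3/2 > 1, p = c/n^{3/2} = o(1/n) is below the triangle threshold p ~ 1/n. Asymptotically E[X] ~ (c³/6)·n^{3(1−α)} = (6³/6)·n^{-1.5} → 0, so by Markov's inequality G has no triangles w.h.p.

E[X] ≈ 0.0096; in regime p = Θ(1/n^{3/2}) E[X] tends to 0 (below the triangle threshold p ~ 1/n).


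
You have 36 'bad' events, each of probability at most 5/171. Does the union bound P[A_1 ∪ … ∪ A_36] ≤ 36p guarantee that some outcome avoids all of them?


Union bound: P[∪_{i=1}^{36} A_i] ≤ Σ_i P[A_i] ≤ 36·p = 36·(5/171) = 20/19.
Numerically: 20/19 ≈ 1.05263.
Is 20/19 < 1? NO.
Since the bound 20/19 is ≥ 1, the union bound is uninformative here; it does NOT by itself certify existence.

36·p = 20/19 ≈ 1.05263; existence NOT certified by the union bound.


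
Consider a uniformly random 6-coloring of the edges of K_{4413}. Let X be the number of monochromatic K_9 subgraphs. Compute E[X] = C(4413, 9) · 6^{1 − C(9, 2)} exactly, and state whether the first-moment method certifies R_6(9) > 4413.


E[X] = C(4413, 9) · 6^{1 − 36} = 1734990840325017881257917265 · 6^{−35} = 1734990840325017881257917265/1719070799748422591028658176.
As a reduced fraction: E[X] = 1734990840325017881257917265/1719070799748422591028658176 ≈ 1.0092608.
Is E[X] < 1? NO.
Since E[X] ≥ 1, the first-moment bound is inconclusive at n = 4413; it does NOT by itself certify R_6(9) > 4413.

E[X] = 1734990840325017881257917265/1719070799748422591028658176 ≈ 1.0092608; E[X] ≥ 1; first-moment method inconclusive here.


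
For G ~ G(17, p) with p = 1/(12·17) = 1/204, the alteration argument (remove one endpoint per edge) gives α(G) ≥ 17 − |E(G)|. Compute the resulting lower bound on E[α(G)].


E[|E(G)|] = C(17, 2)·p = 136 · (1/204) = 2/3.
E[α(G)] ≥ n − E[|E(G)|] = 17 − 2/3 = 49/3.
Numerically: ≈ 16.3333.
(This is only a lower bound; the true E[α(G)] may be larger.)

E[α(G)] ≥ 49/3 ≈ 16.3333.


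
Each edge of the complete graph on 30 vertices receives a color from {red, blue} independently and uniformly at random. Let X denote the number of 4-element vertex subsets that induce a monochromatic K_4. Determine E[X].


Let X = Σ_S X_S over the C(30, 4) = 27405 subsets S of size 4, where X_S = 1 if the K_4 on S is monochromatic.
For a fixed S, the K_4 on S has C(4, 2) = 6 edges. P[all 6 edges red] = (1/2)^6, and likewise for blue, so P[monochromatic] = 2·(1/2)^6 = 2^{1 − 6} = 1/32.
By linearity of expectation: E[X] = C(30, 4) · 2^{1 − 6} = 27405 · 1/32 = 27405/32.
Numerically: E[X] ≈ 856.40625.

E[X] = C(30,4)·2^(1−C(4,2)) = 27405/32 ≈ 856.40625.
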